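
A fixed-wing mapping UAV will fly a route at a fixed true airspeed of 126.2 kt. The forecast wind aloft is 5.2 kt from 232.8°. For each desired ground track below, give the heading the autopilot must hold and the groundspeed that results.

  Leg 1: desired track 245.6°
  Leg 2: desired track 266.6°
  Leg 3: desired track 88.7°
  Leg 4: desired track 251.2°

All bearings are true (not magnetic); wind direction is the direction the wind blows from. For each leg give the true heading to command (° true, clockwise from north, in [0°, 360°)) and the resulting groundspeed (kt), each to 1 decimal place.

Leg 1: desired track 245.6°; wind correction -0.5° → command heading 245.1°, groundspeed 121.1 kt
Leg 2: desired track 266.6°; wind correction -1.3° → command heading 265.3°, groundspeed 121.8 kt
Leg 3: desired track 88.7°; wind correction +1.4° → command heading 90.1°, groundspeed 130.4 kt
Leg 4: desired track 251.2°; wind correction -0.7° → command heading 250.5°, groundspeed 121.3 kt

Leg 1: heading=245.1°, groundspeed=121.1 kt
Leg 2: heading=265.3°, groundspeed=121.8 kt
Leg 3: heading=90.1°, groundspeed=130.4 kt
Leg 4: heading=250.5°, groundspeed=121.3 kt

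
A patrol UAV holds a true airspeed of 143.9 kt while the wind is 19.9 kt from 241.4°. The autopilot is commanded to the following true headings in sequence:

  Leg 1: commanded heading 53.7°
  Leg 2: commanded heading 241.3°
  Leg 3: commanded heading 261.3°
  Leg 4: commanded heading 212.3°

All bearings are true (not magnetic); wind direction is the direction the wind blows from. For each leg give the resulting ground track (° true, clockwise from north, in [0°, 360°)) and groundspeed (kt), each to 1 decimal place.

Leg 1: heading 53.7°; drift +0.9° → track 54.6°, groundspeed 163.6 kt
Leg 2: heading 241.3°; drift +0.0° → track 241.3°, groundspeed 124.0 kt
Leg 3: heading 261.3°; drift +3.1° → track 264.4°, groundspeed 125.4 kt
Leg 4: heading 212.3°; drift -4.4° → track 207.9°, groundspeed 126.9 kt

Leg 1: track=54.6°, groundspeed=163.6 kt
Leg 2: track=241.3°, groundspeed=124.0 kt
Leg 3: track=264.4°, groundspeed=125.4 kt
Leg 4: track=207.9°, groundspeed=126.9 kt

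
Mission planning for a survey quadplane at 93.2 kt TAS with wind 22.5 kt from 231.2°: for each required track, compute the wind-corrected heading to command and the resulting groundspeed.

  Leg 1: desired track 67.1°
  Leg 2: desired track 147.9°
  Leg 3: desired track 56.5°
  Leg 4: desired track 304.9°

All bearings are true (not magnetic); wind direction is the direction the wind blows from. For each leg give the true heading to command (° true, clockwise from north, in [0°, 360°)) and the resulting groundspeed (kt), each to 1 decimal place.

Leg 1: heading=70.9°, groundspeed=114.6 kt
Leg 2: heading=161.8°, groundspeed=87.9 kt
Leg 3: heading=57.8°, groundspeed=115.6 kt
Leg 4: heading=291.5°, groundspeed=84.3 kt

Leg 1: desired track 67.1°; wind correction +3.8° → command heading 70.9°, groundspeed 114.6 kt
Leg 2: desired track 147.9°; wind correction +13.9° → command heading 161.8°, groundspeed 87.9 kt
Leg 3: desired track 56.5°; wind correction +1.3° → command heading 57.8°, groundspeed 115.6 kt
Leg 4: desired track 304.9°; wind correction -13.4° → command heading 291.5°, groundspeed 84.3 kt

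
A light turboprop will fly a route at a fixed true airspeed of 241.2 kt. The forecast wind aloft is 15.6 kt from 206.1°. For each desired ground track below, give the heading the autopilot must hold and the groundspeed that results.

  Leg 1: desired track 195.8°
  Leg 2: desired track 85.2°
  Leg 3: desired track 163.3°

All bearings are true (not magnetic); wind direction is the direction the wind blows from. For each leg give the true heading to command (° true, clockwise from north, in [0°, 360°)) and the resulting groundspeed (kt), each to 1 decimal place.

Leg 1: heading=196.5°, groundspeed=225.8 kt
Leg 2: heading=88.4°, groundspeed=248.8 kt
Leg 3: heading=165.8°, groundspeed=229.5 kt

Leg 1: desired track 195.8°; wind correction +0.7° → command heading 196.5°, groundspeed 225.8 kt
Leg 2: desired track 85.2°; wind correction +3.2° → command heading 88.4°, groundspeed 248.8 kt
Leg 3: desired track 163.3°; wind correction +2.5° → command heading 165.8°, groundspeed 229.5 kt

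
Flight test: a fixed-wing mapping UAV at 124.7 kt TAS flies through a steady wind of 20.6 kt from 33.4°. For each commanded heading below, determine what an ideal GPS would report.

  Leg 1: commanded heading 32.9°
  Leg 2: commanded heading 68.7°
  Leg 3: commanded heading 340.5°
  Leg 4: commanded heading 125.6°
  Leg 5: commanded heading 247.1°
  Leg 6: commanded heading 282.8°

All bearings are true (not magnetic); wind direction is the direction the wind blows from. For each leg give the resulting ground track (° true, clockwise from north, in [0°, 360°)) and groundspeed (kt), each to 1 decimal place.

Leg 1: track=32.8°, groundspeed=104.1 kt
Leg 2: track=75.0°, groundspeed=108.5 kt
Leg 3: track=332.2°, groundspeed=113.5 kt
Leg 4: track=134.9°, groundspeed=127.2 kt
Leg 5: track=242.5°, groundspeed=142.3 kt
Leg 6: track=274.5°, groundspeed=133.3 kt

Leg 1: heading 32.9°; drift -0.1° → track 32.8°, groundspeed 104.1 kt
Leg 2: heading 68.7°; drift +6.3° → track 75.0°, groundspeed 108.5 kt
Leg 3: heading 340.5°; drift -8.3° → track 332.2°, groundspeed 113.5 kt
Leg 4: heading 125.6°; drift +9.3° → track 134.9°, groundspeed 127.2 kt
Leg 5: heading 247.1°; drift -4.6° → track 242.5°, groundspeed 142.3 kt
Leg 6: heading 282.8°; drift -8.3° → track 274.5°, groundspeed 133.3 kt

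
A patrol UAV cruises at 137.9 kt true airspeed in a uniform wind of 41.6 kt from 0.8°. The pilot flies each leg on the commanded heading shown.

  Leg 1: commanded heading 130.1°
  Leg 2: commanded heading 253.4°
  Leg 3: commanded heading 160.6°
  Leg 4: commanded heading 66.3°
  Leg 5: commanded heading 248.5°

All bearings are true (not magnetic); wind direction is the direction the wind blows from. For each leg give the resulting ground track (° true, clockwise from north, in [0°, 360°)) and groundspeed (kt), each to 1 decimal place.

Leg 1: track=141.2°, groundspeed=167.4 kt
Leg 2: track=238.6°, groundspeed=155.5 kt
Leg 3: track=165.2°, groundspeed=177.5 kt
Leg 4: track=83.7°, groundspeed=126.4 kt
Leg 5: track=234.4°, groundspeed=158.4 kt

Leg 1: heading 130.1°; drift +11.1° → track 141.2°, groundspeed 167.4 kt
Leg 2: heading 253.4°; drift -14.8° → track 238.6°, groundspeed 155.5 kt
Leg 3: heading 160.6°; drift +4.6° → track 165.2°, groundspeed 177.5 kt
Leg 4: heading 66.3°; drift +17.4° → track 83.7°, groundspeed 126.4 kt
Leg 5: heading 248.5°; drift -14.1° → track 234.4°, groundspeed 158.4 kt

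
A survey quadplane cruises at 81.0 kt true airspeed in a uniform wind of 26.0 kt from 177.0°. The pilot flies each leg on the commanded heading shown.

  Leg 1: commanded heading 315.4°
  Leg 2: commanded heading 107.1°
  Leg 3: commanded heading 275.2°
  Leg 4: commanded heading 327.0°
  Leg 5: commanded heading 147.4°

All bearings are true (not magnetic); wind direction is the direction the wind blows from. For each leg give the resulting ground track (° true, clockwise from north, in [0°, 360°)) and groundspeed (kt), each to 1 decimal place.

Leg 1: track=325.2°, groundspeed=101.9 kt
Leg 2: track=88.4°, groundspeed=76.1 kt
Leg 3: track=292.1°, groundspeed=88.5 kt
Leg 4: track=334.2°, groundspeed=104.3 kt
Leg 5: track=135.0°, groundspeed=59.8 kt

Leg 1: heading 315.4°; drift +9.8° → track 325.2°, groundspeed 101.9 kt
Leg 2: heading 107.1°; drift -18.7° → track 88.4°, groundspeed 76.1 kt
Leg 3: heading 275.2°; drift +16.9° → track 292.1°, groundspeed 88.5 kt
Leg 4: heading 327.0°; drift +7.2° → track 334.2°, groundspeed 104.3 kt
Leg 5: heading 147.4°; drift -12.4° → track 135.0°, groundspeed 59.8 kt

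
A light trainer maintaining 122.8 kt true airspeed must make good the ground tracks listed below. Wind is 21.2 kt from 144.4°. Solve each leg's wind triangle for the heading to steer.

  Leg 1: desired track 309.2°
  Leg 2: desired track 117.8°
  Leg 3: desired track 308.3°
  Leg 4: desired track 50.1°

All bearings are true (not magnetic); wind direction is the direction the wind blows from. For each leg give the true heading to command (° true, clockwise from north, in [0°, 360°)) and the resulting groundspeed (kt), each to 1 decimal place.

Leg 1: desired track 309.2°; wind correction -2.6° → command heading 306.6°, groundspeed 143.1 kt
Leg 2: desired track 117.8°; wind correction +4.4° → command heading 122.2°, groundspeed 103.5 kt
Leg 3: desired track 308.3°; wind correction -2.7° → command heading 305.6°, groundspeed 143.0 kt
Leg 4: desired track 50.1°; wind correction +9.9° → command heading 60.0°, groundspeed 122.6 kt

Leg 1: heading=306.6°, groundspeed=143.1 kt
Leg 2: heading=122.2°, groundspeed=103.5 kt
Leg 3: heading=305.6°, groundspeed=143.0 kt
Leg 4: heading=60.0°, groundspeed=122.6 kt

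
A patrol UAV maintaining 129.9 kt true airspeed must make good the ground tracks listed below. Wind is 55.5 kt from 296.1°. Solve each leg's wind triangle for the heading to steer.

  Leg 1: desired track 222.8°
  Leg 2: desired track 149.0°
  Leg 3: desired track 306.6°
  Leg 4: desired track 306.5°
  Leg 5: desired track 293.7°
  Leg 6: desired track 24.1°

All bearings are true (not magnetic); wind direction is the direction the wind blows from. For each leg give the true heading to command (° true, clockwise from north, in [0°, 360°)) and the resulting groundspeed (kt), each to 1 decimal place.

Leg 1: heading=247.0°, groundspeed=102.6 kt
Leg 2: heading=162.4°, groundspeed=173.0 kt
Leg 3: heading=302.1°, groundspeed=74.9 kt
Leg 4: heading=302.1°, groundspeed=74.9 kt
Leg 5: heading=294.7°, groundspeed=74.4 kt
Leg 6: heading=358.8°, groundspeed=115.5 kt

Leg 1: desired track 222.8°; wind correction +24.2° → command heading 247.0°, groundspeed 102.6 kt
Leg 2: desired track 149.0°; wind correction +13.4° → command heading 162.4°, groundspeed 173.0 kt
Leg 3: desired track 306.6°; wind correction -4.5° → command heading 302.1°, groundspeed 74.9 kt
Leg 4: desired track 306.5°; wind correction -4.4° → command heading 302.1°, groundspeed 74.9 kt
Leg 5: desired track 293.7°; wind correction +1.0° → command heading 294.7°, groundspeed 74.4 kt
Leg 6: desired track 24.1°; wind correction -25.3° → command heading 358.8°, groundspeed 115.5 kt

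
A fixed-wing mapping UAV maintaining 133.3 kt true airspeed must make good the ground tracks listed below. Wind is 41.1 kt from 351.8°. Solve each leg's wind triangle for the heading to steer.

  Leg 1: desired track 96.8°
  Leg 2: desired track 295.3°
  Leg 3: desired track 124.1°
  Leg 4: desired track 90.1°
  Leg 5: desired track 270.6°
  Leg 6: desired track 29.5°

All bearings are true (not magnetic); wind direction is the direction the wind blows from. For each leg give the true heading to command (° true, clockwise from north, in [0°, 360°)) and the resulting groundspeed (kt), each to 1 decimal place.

Leg 1: desired track 96.8°; wind correction -17.3° → command heading 79.5°, groundspeed 137.9 kt
Leg 2: desired track 295.3°; wind correction +14.9° → command heading 310.2°, groundspeed 106.1 kt
Leg 3: desired track 124.1°; wind correction -13.2° → command heading 110.9°, groundspeed 157.4 kt
Leg 4: desired track 90.1°; wind correction -17.8° → command heading 72.3°, groundspeed 132.9 kt
Leg 5: desired track 270.6°; wind correction +17.7° → command heading 288.3°, groundspeed 120.7 kt
Leg 6: desired track 29.5°; wind correction -10.9° → command heading 18.6°, groundspeed 98.4 kt

Leg 1: heading=79.5°, groundspeed=137.9 kt
Leg 2: heading=310.2°, groundspeed=106.1 kt
Leg 3: heading=110.9°, groundspeed=157.4 kt
Leg 4: heading=72.3°, groundspeed=132.9 kt
Leg 5: heading=288.3°, groundspeed=120.7 kt
Leg 6: heading=18.6°, groundspeed=98.4 kt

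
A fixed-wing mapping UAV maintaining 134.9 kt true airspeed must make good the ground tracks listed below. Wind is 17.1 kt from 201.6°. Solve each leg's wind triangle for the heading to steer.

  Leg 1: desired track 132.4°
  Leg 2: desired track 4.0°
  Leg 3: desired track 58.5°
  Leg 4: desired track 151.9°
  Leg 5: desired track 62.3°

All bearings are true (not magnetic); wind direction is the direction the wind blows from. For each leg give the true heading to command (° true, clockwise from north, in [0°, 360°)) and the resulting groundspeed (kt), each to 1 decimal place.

Leg 1: heading=139.2°, groundspeed=127.9 kt
Leg 2: heading=1.8°, groundspeed=151.1 kt
Leg 3: heading=62.9°, groundspeed=148.2 kt
Leg 4: heading=157.4°, groundspeed=123.2 kt
Leg 5: heading=67.0°, groundspeed=147.4 kt

Leg 1: desired track 132.4°; wind correction +6.8° → command heading 139.2°, groundspeed 127.9 kt
Leg 2: desired track 4.0°; wind correction -2.2° → command heading 1.8°, groundspeed 151.1 kt
Leg 3: desired track 58.5°; wind correction +4.4° → command heading 62.9°, groundspeed 148.2 kt
Leg 4: desired track 151.9°; wind correction +5.5° → command heading 157.4°, groundspeed 123.2 kt
Leg 5: desired track 62.3°; wind correction +4.7° → command heading 67.0°, groundspeed 147.4 kt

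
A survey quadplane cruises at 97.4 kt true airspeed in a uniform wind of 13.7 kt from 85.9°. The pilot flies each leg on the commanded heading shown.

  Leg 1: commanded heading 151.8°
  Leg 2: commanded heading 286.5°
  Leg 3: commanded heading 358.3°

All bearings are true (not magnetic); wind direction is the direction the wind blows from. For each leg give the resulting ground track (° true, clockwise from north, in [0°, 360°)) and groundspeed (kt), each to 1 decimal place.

Leg 1: track=159.6°, groundspeed=92.7 kt
Leg 2: track=284.0°, groundspeed=110.3 kt
Leg 3: track=350.3°, groundspeed=97.8 kt

Leg 1: heading 151.8°; drift +7.8° → track 159.6°, groundspeed 92.7 kt
Leg 2: heading 286.5°; drift -2.5° → track 284.0°, groundspeed 110.3 kt
Leg 3: heading 358.3°; drift -8.0° → track 350.3°, groundspeed 97.8 kt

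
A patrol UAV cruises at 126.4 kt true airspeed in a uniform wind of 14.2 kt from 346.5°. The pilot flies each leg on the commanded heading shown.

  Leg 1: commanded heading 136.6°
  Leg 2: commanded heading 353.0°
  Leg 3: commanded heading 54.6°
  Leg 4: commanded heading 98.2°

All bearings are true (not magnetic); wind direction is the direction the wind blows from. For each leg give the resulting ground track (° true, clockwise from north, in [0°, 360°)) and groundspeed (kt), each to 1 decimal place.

Leg 1: track=139.5°, groundspeed=138.9 kt
Leg 2: track=353.8°, groundspeed=112.3 kt
Leg 3: track=60.8°, groundspeed=121.8 kt
Leg 4: track=103.9°, groundspeed=132.3 kt

Leg 1: heading 136.6°; drift +2.9° → track 139.5°, groundspeed 138.9 kt
Leg 2: heading 353.0°; drift +0.8° → track 353.8°, groundspeed 112.3 kt
Leg 3: heading 54.6°; drift +6.2° → track 60.8°, groundspeed 121.8 kt
Leg 4: heading 98.2°; drift +5.7° → track 103.9°, groundspeed 132.3 kt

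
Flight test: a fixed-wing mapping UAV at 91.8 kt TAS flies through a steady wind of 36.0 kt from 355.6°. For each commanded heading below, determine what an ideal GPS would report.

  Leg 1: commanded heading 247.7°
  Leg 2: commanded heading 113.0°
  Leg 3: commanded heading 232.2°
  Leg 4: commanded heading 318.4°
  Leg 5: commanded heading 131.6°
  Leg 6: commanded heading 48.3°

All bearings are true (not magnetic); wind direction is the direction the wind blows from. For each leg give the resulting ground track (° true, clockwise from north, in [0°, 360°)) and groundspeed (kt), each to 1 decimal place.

Leg 1: track=229.3°, groundspeed=108.4 kt
Leg 2: track=129.4°, groundspeed=113.0 kt
Leg 3: track=217.1°, groundspeed=115.6 kt
Leg 4: track=299.4°, groundspeed=66.8 kt
Leg 5: track=143.6°, groundspeed=120.3 kt
Leg 6: track=70.6°, groundspeed=75.6 kt

Leg 1: heading 247.7°; drift -18.4° → track 229.3°, groundspeed 108.4 kt
Leg 2: heading 113.0°; drift +16.4° → track 129.4°, groundspeed 113.0 kt
Leg 3: heading 232.2°; drift -15.1° → track 217.1°, groundspeed 115.6 kt
Leg 4: heading 318.4°; drift -19.0° → track 299.4°, groundspeed 66.8 kt
Leg 5: heading 131.6°; drift +12.0° → track 143.6°, groundspeed 120.3 kt
Leg 6: heading 48.3°; drift +22.3° → track 70.6°, groundspeed 75.6 kt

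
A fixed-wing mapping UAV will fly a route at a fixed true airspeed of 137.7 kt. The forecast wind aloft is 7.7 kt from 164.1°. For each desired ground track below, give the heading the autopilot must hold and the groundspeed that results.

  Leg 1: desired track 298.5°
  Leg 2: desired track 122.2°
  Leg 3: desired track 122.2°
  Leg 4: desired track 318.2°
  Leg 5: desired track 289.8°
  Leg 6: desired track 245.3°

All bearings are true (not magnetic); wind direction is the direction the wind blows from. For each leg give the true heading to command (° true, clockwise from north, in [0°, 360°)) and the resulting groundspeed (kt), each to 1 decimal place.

Leg 1: desired track 298.5°; wind correction -2.3° → command heading 296.2°, groundspeed 143.0 kt
Leg 2: desired track 122.2°; wind correction +2.1° → command heading 124.3°, groundspeed 131.9 kt
Leg 3: desired track 122.2°; wind correction +2.1° → command heading 124.3°, groundspeed 131.9 kt
Leg 4: desired track 318.2°; wind correction -1.4° → command heading 316.8°, groundspeed 144.6 kt
Leg 5: desired track 289.8°; wind correction -2.6° → command heading 287.2°, groundspeed 142.1 kt
Leg 6: desired track 245.3°; wind correction -3.2° → command heading 242.1°, groundspeed 136.3 kt

Leg 1: heading=296.2°, groundspeed=143.0 kt
Leg 2: heading=124.3°, groundspeed=131.9 kt
Leg 3: heading=124.3°, groundspeed=131.9 kt
Leg 4: heading=316.8°, groundspeed=144.6 kt
Leg 5: heading=287.2°, groundspeed=142.1 kt
Leg 6: heading=242.1°, groundspeed=136.3 kt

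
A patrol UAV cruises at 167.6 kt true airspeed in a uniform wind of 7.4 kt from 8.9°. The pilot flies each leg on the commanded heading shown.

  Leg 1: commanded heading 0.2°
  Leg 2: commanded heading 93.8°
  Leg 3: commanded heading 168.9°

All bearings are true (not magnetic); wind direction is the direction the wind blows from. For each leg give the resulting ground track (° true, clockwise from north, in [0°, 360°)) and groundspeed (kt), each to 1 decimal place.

Leg 1: heading 0.2°; drift -0.4° → track 359.8°, groundspeed 160.3 kt
Leg 2: heading 93.8°; drift +2.5° → track 96.3°, groundspeed 167.1 kt
Leg 3: heading 168.9°; drift +0.8° → track 169.7°, groundspeed 174.6 kt

Leg 1: track=359.8°, groundspeed=160.3 kt
Leg 2: track=96.3°, groundspeed=167.1 kt
Leg 3: track=169.7°, groundspeed=174.6 kt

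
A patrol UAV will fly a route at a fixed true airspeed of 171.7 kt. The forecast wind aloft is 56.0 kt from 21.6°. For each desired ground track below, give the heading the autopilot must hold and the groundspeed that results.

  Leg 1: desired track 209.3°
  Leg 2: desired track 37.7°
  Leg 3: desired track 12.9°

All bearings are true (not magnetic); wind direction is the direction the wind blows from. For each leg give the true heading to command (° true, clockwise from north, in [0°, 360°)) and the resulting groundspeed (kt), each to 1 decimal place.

Leg 1: heading=211.8°, groundspeed=227.0 kt
Leg 2: heading=32.5°, groundspeed=117.2 kt
Leg 3: heading=15.7°, groundspeed=116.1 kt

Leg 1: desired track 209.3°; wind correction +2.5° → command heading 211.8°, groundspeed 227.0 kt
Leg 2: desired track 37.7°; wind correction -5.2° → command heading 32.5°, groundspeed 117.2 kt
Leg 3: desired track 12.9°; wind correction +2.8° → command heading 15.7°, groundspeed 116.1 kt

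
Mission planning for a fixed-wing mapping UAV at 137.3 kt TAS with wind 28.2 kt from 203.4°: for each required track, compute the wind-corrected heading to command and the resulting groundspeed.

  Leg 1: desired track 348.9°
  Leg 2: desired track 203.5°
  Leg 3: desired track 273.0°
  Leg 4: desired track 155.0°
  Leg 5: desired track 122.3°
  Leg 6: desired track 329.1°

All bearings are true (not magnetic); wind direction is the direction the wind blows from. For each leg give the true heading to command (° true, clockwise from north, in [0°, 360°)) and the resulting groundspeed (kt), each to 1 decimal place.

Leg 1: heading=342.2°, groundspeed=159.6 kt
Leg 2: heading=203.5°, groundspeed=109.1 kt
Leg 3: heading=261.9°, groundspeed=124.9 kt
Leg 4: heading=163.8°, groundspeed=116.9 kt
Leg 5: heading=134.0°, groundspeed=130.1 kt
Leg 6: heading=319.5°, groundspeed=151.8 kt

Leg 1: desired track 348.9°; wind correction -6.7° → command heading 342.2°, groundspeed 159.6 kt
Leg 2: desired track 203.5°; wind correction +0.0° → command heading 203.5°, groundspeed 109.1 kt
Leg 3: desired track 273.0°; wind correction -11.1° → command heading 261.9°, groundspeed 124.9 kt
Leg 4: desired track 155.0°; wind correction +8.8° → command heading 163.8°, groundspeed 116.9 kt
Leg 5: desired track 122.3°; wind correction +11.7° → command heading 134.0°, groundspeed 130.1 kt
Leg 6: desired track 329.1°; wind correction -9.6° → command heading 319.5°, groundspeed 151.8 kt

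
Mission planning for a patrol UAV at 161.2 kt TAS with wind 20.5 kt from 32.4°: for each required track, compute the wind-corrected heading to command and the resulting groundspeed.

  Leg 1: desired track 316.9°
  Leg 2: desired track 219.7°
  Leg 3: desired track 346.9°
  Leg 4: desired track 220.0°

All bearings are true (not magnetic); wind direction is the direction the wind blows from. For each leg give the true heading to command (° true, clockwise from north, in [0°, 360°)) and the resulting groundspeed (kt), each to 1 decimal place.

Leg 1: desired track 316.9°; wind correction +7.1° → command heading 324.0°, groundspeed 154.8 kt
Leg 2: desired track 219.7°; wind correction +0.9° → command heading 220.6°, groundspeed 181.5 kt
Leg 3: desired track 346.9°; wind correction +5.2° → command heading 352.1°, groundspeed 146.2 kt
Leg 4: desired track 220.0°; wind correction +1.0° → command heading 221.0°, groundspeed 181.5 kt

Leg 1: heading=324.0°, groundspeed=154.8 kt
Leg 2: heading=220.6°, groundspeed=181.5 kt
Leg 3: heading=352.1°, groundspeed=146.2 kt
Leg 4: heading=221.0°, groundspeed=181.5 kt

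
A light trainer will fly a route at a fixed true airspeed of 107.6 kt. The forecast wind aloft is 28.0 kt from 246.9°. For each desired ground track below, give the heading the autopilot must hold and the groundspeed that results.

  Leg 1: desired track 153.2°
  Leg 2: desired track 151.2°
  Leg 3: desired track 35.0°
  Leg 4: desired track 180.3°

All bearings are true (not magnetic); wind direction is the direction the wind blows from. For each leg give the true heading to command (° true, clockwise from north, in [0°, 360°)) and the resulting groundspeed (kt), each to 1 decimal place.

Leg 1: desired track 153.2°; wind correction +15.1° → command heading 168.3°, groundspeed 105.7 kt
Leg 2: desired track 151.2°; wind correction +15.0° → command heading 166.2°, groundspeed 106.7 kt
Leg 3: desired track 35.0°; wind correction -7.9° → command heading 27.1°, groundspeed 130.3 kt
Leg 4: desired track 180.3°; wind correction +13.8° → command heading 194.1°, groundspeed 93.4 kt

Leg 1: heading=168.3°, groundspeed=105.7 kt
Leg 2: heading=166.2°, groundspeed=106.7 kt
Leg 3: heading=27.1°, groundspeed=130.3 kt
Leg 4: heading=194.1°, groundspeed=93.4 kt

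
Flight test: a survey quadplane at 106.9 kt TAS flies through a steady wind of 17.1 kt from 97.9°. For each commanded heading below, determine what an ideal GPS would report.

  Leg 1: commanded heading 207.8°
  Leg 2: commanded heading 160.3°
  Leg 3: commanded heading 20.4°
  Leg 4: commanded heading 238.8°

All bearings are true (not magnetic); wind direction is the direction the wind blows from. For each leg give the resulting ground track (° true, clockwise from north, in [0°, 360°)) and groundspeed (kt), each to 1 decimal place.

Leg 1: track=215.9°, groundspeed=113.9 kt
Leg 2: track=169.0°, groundspeed=100.1 kt
Leg 3: track=11.2°, groundspeed=104.5 kt
Leg 4: track=243.9°, groundspeed=120.7 kt

Leg 1: heading 207.8°; drift +8.1° → track 215.9°, groundspeed 113.9 kt
Leg 2: heading 160.3°; drift +8.7° → track 169.0°, groundspeed 100.1 kt
Leg 3: heading 20.4°; drift -9.2° → track 11.2°, groundspeed 104.5 kt
Leg 4: heading 238.8°; drift +5.1° → track 243.9°, groundspeed 120.7 kt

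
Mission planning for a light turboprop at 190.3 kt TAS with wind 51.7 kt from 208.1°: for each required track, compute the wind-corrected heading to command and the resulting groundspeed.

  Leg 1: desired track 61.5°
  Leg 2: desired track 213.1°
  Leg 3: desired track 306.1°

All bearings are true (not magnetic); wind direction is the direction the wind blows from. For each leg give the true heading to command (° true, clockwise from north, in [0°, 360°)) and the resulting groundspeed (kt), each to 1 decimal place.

Leg 1: desired track 61.5°; wind correction +8.6° → command heading 70.1°, groundspeed 231.3 kt
Leg 2: desired track 213.1°; wind correction -1.4° → command heading 211.7°, groundspeed 138.7 kt
Leg 3: desired track 306.1°; wind correction -15.6° → command heading 290.5°, groundspeed 190.5 kt

Leg 1: heading=70.1°, groundspeed=231.3 kt
Leg 2: heading=211.7°, groundspeed=138.7 kt
Leg 3: heading=290.5°, groundspeed=190.5 kt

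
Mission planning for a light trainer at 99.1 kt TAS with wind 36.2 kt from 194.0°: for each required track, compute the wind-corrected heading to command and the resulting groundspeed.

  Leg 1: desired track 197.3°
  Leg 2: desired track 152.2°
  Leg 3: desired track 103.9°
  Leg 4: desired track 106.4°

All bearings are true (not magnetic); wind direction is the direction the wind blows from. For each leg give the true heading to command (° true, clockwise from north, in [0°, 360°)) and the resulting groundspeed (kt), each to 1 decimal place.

Leg 1: heading=196.1°, groundspeed=62.9 kt
Leg 2: heading=166.3°, groundspeed=69.1 kt
Leg 3: heading=125.3°, groundspeed=92.3 kt
Leg 4: heading=127.8°, groundspeed=90.7 kt

Leg 1: desired track 197.3°; wind correction -1.2° → command heading 196.1°, groundspeed 62.9 kt
Leg 2: desired track 152.2°; wind correction +14.1° → command heading 166.3°, groundspeed 69.1 kt
Leg 3: desired track 103.9°; wind correction +21.4° → command heading 125.3°, groundspeed 92.3 kt
Leg 4: desired track 106.4°; wind correction +21.4° → command heading 127.8°, groundspeed 90.7 kt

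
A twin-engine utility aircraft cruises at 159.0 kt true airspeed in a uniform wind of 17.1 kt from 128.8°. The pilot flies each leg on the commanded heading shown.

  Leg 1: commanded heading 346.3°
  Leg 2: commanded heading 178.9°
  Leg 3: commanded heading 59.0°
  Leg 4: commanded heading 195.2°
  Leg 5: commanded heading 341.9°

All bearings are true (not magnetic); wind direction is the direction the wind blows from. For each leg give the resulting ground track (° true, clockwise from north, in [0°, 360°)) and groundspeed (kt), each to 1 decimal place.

Leg 1: heading 346.3°; drift -3.5° → track 342.8°, groundspeed 172.9 kt
Leg 2: heading 178.9°; drift +5.1° → track 184.0°, groundspeed 148.6 kt
Leg 3: heading 59.0°; drift -6.0° → track 53.0°, groundspeed 153.9 kt
Leg 4: heading 195.2°; drift +5.9° → track 201.1°, groundspeed 153.0 kt
Leg 5: heading 341.9°; drift -3.1° → track 338.8°, groundspeed 173.6 kt

Leg 1: track=342.8°, groundspeed=172.9 kt
Leg 2: track=184.0°, groundspeed=148.6 kt
Leg 3: track=53.0°, groundspeed=153.9 kt
Leg 4: track=201.1°, groundspeed=153.0 kt
Leg 5: track=338.8°, groundspeed=173.6 kt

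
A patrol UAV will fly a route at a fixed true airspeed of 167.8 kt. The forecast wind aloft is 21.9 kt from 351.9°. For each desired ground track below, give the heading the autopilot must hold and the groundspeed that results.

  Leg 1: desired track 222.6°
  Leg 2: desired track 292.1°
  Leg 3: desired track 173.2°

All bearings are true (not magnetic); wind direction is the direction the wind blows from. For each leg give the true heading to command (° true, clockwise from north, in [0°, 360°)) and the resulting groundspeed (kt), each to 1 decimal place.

Leg 1: heading=228.4°, groundspeed=180.8 kt
Leg 2: heading=298.6°, groundspeed=155.7 kt
Leg 3: heading=173.4°, groundspeed=189.7 kt

Leg 1: desired track 222.6°; wind correction +5.8° → command heading 228.4°, groundspeed 180.8 kt
Leg 2: desired track 292.1°; wind correction +6.5° → command heading 298.6°, groundspeed 155.7 kt
Leg 3: desired track 173.2°; wind correction +0.2° → command heading 173.4°, groundspeed 189.7 kt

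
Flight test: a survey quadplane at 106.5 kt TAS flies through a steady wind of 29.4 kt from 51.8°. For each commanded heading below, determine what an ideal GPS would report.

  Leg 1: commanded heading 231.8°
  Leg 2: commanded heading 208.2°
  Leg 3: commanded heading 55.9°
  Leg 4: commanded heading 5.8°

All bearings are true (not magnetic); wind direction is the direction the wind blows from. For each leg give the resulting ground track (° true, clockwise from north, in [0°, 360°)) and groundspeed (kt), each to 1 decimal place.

Leg 1: track=231.8°, groundspeed=135.9 kt
Leg 2: track=213.2°, groundspeed=134.0 kt
Leg 3: track=57.5°, groundspeed=77.2 kt
Leg 4: track=352.0°, groundspeed=88.6 kt

Leg 1: heading 231.8°; drift +0.0° → track 231.8°, groundspeed 135.9 kt
Leg 2: heading 208.2°; drift +5.0° → track 213.2°, groundspeed 134.0 kt
Leg 3: heading 55.9°; drift +1.6° → track 57.5°, groundspeed 77.2 kt
Leg 4: heading 5.8°; drift -13.8° → track 352.0°, groundspeed 88.6 kt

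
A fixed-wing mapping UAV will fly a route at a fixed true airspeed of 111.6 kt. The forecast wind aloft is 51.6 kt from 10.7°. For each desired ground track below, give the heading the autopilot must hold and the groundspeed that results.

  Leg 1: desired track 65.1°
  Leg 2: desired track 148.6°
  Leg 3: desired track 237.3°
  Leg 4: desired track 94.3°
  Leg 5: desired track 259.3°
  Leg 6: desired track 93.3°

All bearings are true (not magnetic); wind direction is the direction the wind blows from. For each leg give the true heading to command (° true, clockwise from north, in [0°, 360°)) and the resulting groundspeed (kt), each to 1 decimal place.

Leg 1: desired track 65.1°; wind correction -22.1° → command heading 43.0°, groundspeed 73.4 kt
Leg 2: desired track 148.6°; wind correction -18.1° → command heading 130.5°, groundspeed 144.4 kt
Leg 3: desired track 237.3°; wind correction +19.6° → command heading 256.9°, groundspeed 140.6 kt
Leg 4: desired track 94.3°; wind correction -27.4° → command heading 66.9°, groundspeed 93.4 kt
Leg 5: desired track 259.3°; wind correction +25.5° → command heading 284.8°, groundspeed 119.6 kt
Leg 6: desired track 93.3°; wind correction -27.3° → command heading 66.0°, groundspeed 92.5 kt

Leg 1: heading=43.0°, groundspeed=73.4 kt
Leg 2: heading=130.5°, groundspeed=144.4 kt
Leg 3: heading=256.9°, groundspeed=140.6 kt
Leg 4: heading=66.9°, groundspeed=93.4 kt
Leg 5: heading=284.8°, groundspeed=119.6 kt
Leg 6: heading=66.0°, groundspeed=92.5 kt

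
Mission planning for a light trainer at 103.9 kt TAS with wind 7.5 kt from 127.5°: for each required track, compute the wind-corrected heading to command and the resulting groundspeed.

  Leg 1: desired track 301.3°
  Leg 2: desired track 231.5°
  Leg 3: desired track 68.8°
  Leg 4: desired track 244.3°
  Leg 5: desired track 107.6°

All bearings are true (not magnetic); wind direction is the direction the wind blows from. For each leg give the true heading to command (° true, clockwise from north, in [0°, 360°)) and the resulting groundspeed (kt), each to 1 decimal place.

Leg 1: heading=300.9°, groundspeed=111.4 kt
Leg 2: heading=227.5°, groundspeed=105.5 kt
Leg 3: heading=72.3°, groundspeed=99.8 kt
Leg 4: heading=240.6°, groundspeed=107.1 kt
Leg 5: heading=109.0°, groundspeed=96.8 kt

Leg 1: desired track 301.3°; wind correction -0.4° → command heading 300.9°, groundspeed 111.4 kt
Leg 2: desired track 231.5°; wind correction -4.0° → command heading 227.5°, groundspeed 105.5 kt
Leg 3: desired track 68.8°; wind correction +3.5° → command heading 72.3°, groundspeed 99.8 kt
Leg 4: desired track 244.3°; wind correction -3.7° → command heading 240.6°, groundspeed 107.1 kt
Leg 5: desired track 107.6°; wind correction +1.4° → command heading 109.0°, groundspeed 96.8 kt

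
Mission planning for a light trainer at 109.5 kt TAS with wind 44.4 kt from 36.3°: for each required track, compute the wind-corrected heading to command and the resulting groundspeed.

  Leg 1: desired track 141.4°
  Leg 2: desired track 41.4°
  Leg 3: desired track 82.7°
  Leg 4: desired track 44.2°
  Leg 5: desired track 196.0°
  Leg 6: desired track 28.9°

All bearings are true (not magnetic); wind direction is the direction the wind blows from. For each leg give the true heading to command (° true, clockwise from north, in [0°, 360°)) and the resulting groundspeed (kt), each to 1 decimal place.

Leg 1: heading=118.4°, groundspeed=112.3 kt
Leg 2: heading=39.3°, groundspeed=65.2 kt
Leg 3: heading=65.6°, groundspeed=74.1 kt
Leg 4: heading=41.0°, groundspeed=65.4 kt
Leg 5: heading=187.9°, groundspeed=150.1 kt
Leg 6: heading=31.9°, groundspeed=65.3 kt

Leg 1: desired track 141.4°; wind correction -23.0° → command heading 118.4°, groundspeed 112.3 kt
Leg 2: desired track 41.4°; wind correction -2.1° → command heading 39.3°, groundspeed 65.2 kt
Leg 3: desired track 82.7°; wind correction -17.1° → command heading 65.6°, groundspeed 74.1 kt
Leg 4: desired track 44.2°; wind correction -3.2° → command heading 41.0°, groundspeed 65.4 kt
Leg 5: desired track 196.0°; wind correction -8.1° → command heading 187.9°, groundspeed 150.1 kt
Leg 6: desired track 28.9°; wind correction +3.0° → command heading 31.9°, groundspeed 65.3 kt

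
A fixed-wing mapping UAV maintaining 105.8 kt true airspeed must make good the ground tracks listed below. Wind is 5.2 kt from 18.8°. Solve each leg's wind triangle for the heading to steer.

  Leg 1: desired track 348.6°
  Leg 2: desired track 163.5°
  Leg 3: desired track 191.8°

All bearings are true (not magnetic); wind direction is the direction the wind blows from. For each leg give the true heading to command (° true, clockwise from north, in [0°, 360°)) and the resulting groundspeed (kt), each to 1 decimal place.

Leg 1: heading=350.0°, groundspeed=101.3 kt
Leg 2: heading=161.9°, groundspeed=110.0 kt
Leg 3: heading=191.5°, groundspeed=111.0 kt

Leg 1: desired track 348.6°; wind correction +1.4° → command heading 350.0°, groundspeed 101.3 kt
Leg 2: desired track 163.5°; wind correction -1.6° → command heading 161.9°, groundspeed 110.0 kt
Leg 3: desired track 191.8°; wind correction -0.3° → command heading 191.5°, groundspeed 111.0 kt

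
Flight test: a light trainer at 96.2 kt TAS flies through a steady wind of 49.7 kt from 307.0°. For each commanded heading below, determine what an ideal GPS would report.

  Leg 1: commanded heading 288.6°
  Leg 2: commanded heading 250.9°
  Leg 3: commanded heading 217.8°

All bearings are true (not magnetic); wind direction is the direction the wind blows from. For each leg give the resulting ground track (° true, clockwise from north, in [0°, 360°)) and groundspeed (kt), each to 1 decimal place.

Leg 1: heading 288.6°; drift -17.7° → track 270.9°, groundspeed 51.5 kt
Leg 2: heading 250.9°; drift -31.1° → track 219.8°, groundspeed 79.9 kt
Leg 3: heading 217.8°; drift -27.5° → track 190.3°, groundspeed 107.7 kt

Leg 1: track=270.9°, groundspeed=51.5 kt
Leg 2: track=219.8°, groundspeed=79.9 kt
Leg 3: track=190.3°, groundspeed=107.7 kt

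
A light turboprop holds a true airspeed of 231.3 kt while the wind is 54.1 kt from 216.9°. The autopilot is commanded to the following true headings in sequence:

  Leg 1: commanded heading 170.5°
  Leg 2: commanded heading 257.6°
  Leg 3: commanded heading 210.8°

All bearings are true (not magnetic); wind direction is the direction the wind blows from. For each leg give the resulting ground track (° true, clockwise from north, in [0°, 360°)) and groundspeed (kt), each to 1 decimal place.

Leg 1: heading 170.5°; drift -11.4° → track 159.1°, groundspeed 197.9 kt
Leg 2: heading 257.6°; drift +10.5° → track 268.1°, groundspeed 193.5 kt
Leg 3: heading 210.8°; drift -1.9° → track 208.9°, groundspeed 177.6 kt

Leg 1: track=159.1°, groundspeed=197.9 kt
Leg 2: track=268.1°, groundspeed=193.5 kt
Leg 3: track=208.9°, groundspeed=177.6 kt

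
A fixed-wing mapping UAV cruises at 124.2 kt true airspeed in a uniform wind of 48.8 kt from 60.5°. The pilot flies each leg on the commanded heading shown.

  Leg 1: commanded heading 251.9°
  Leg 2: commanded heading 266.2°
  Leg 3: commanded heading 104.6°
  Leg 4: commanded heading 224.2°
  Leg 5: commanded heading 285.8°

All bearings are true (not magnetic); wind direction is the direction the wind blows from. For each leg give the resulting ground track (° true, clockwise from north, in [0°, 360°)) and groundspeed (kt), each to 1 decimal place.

Leg 1: heading 251.9°; drift -3.2° → track 248.7°, groundspeed 172.3 kt
Leg 2: heading 266.2°; drift -7.2° → track 259.0°, groundspeed 169.5 kt
Leg 3: heading 104.6°; drift +20.9° → track 125.5°, groundspeed 95.4 kt
Leg 4: heading 224.2°; drift +4.6° → track 228.8°, groundspeed 171.6 kt
Leg 5: heading 285.8°; drift -12.3° → track 273.5°, groundspeed 162.3 kt

Leg 1: track=248.7°, groundspeed=172.3 kt
Leg 2: track=259.0°, groundspeed=169.5 kt
Leg 3: track=125.5°, groundspeed=95.4 kt
Leg 4: track=228.8°, groundspeed=171.6 kt
Leg 5: track=273.5°, groundspeed=162.3 kt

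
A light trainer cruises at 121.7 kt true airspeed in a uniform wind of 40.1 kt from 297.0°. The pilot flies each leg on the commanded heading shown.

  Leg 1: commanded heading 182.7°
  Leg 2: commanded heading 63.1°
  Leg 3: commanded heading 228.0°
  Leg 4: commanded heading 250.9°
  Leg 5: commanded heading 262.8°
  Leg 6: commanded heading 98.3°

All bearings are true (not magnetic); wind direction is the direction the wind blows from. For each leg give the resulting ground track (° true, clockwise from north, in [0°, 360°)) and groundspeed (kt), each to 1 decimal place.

Leg 1: heading 182.7°; drift -14.8° → track 167.9°, groundspeed 143.0 kt
Leg 2: heading 63.1°; drift +12.6° → track 75.7°, groundspeed 148.9 kt
Leg 3: heading 228.0°; drift -19.2° → track 208.8°, groundspeed 113.7 kt
Leg 4: heading 250.9°; drift -17.1° → track 233.8°, groundspeed 98.2 kt
Leg 5: heading 262.8°; drift -14.3° → track 248.5°, groundspeed 91.4 kt
Leg 6: heading 98.3°; drift +4.6° → track 102.9°, groundspeed 160.2 kt

Leg 1: track=167.9°, groundspeed=143.0 kt
Leg 2: track=75.7°, groundspeed=148.9 kt
Leg 3: track=208.8°, groundspeed=113.7 kt
Leg 4: track=233.8°, groundspeed=98.2 kt
Leg 5: track=248.5°, groundspeed=91.4 kt
Leg 6: track=102.9°, groundspeed=160.2 kt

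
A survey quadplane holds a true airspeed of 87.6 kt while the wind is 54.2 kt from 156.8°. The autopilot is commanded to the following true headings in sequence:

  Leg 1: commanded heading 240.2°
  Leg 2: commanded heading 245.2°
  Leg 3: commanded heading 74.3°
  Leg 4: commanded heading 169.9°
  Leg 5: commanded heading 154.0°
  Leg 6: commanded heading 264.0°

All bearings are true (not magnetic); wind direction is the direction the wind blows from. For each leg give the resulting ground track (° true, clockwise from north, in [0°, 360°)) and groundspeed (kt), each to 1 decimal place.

Leg 1: heading 240.2°; drift +33.5° → track 273.7°, groundspeed 97.6 kt
Leg 2: heading 245.2°; drift +32.2° → track 277.4°, groundspeed 101.7 kt
Leg 3: heading 74.3°; drift -33.7° → track 40.6°, groundspeed 96.8 kt
Leg 4: heading 169.9°; drift +19.4° → track 189.3°, groundspeed 36.9 kt
Leg 5: heading 154.0°; drift -4.5° → track 149.5°, groundspeed 33.6 kt
Leg 6: heading 264.0°; drift +26.5° → track 290.5°, groundspeed 115.8 kt

Leg 1: track=273.7°, groundspeed=97.6 kt
Leg 2: track=277.4°, groundspeed=101.7 kt
Leg 3: track=40.6°, groundspeed=96.8 kt
Leg 4: track=189.3°, groundspeed=36.9 kt
Leg 5: track=149.5°, groundspeed=33.6 kt
Leg 6: track=290.5°, groundspeed=115.8 kt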